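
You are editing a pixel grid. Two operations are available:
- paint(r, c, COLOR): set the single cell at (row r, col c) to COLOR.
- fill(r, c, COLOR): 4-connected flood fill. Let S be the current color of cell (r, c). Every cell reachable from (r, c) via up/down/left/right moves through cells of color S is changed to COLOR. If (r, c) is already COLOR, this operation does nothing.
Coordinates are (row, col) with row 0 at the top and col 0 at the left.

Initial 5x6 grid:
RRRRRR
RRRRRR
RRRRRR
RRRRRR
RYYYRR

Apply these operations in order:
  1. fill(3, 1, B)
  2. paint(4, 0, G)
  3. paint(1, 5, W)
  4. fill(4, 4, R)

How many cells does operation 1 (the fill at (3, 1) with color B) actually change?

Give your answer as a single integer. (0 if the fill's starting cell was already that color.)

After op 1 fill(3,1,B) [27 cells changed]:
BBBBBB
BBBBBB
BBBBBB
BBBBBB
BYYYBB

Answer: 27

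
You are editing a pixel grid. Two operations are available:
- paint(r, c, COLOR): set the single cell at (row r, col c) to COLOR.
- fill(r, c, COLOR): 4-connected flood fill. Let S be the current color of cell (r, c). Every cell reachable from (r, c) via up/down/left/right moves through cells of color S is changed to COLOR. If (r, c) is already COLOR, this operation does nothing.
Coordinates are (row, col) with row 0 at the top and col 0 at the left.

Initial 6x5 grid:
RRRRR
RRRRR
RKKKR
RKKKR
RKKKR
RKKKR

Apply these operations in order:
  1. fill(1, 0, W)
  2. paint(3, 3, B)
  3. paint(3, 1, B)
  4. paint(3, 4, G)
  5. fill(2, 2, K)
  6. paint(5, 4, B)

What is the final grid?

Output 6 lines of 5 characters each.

After op 1 fill(1,0,W) [18 cells changed]:
WWWWW
WWWWW
WKKKW
WKKKW
WKKKW
WKKKW
After op 2 paint(3,3,B):
WWWWW
WWWWW
WKKKW
WKKBW
WKKKW
WKKKW
After op 3 paint(3,1,B):
WWWWW
WWWWW
WKKKW
WBKBW
WKKKW
WKKKW
After op 4 paint(3,4,G):
WWWWW
WWWWW
WKKKW
WBKBG
WKKKW
WKKKW
After op 5 fill(2,2,K) [0 cells changed]:
WWWWW
WWWWW
WKKKW
WBKBG
WKKKW
WKKKW
After op 6 paint(5,4,B):
WWWWW
WWWWW
WKKKW
WBKBG
WKKKW
WKKKB

Answer: WWWWW
WWWWW
WKKKW
WBKBG
WKKKW
WKKKB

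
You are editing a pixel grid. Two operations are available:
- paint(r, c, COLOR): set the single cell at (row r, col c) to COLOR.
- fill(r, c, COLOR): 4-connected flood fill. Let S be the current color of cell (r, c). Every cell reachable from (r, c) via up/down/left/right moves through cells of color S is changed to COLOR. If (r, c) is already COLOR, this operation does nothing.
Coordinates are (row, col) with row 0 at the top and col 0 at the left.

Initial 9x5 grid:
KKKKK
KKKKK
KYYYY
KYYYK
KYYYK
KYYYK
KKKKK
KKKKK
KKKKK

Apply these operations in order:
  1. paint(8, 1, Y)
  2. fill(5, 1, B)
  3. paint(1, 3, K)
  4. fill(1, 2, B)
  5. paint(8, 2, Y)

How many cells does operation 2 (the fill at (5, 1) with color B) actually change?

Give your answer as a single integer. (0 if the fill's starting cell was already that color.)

After op 1 paint(8,1,Y):
KKKKK
KKKKK
KYYYY
KYYYK
KYYYK
KYYYK
KKKKK
KKKKK
KYKKK
After op 2 fill(5,1,B) [13 cells changed]:
KKKKK
KKKKK
KBBBB
KBBBK
KBBBK
KBBBK
KKKKK
KKKKK
KYKKK

Answer: 13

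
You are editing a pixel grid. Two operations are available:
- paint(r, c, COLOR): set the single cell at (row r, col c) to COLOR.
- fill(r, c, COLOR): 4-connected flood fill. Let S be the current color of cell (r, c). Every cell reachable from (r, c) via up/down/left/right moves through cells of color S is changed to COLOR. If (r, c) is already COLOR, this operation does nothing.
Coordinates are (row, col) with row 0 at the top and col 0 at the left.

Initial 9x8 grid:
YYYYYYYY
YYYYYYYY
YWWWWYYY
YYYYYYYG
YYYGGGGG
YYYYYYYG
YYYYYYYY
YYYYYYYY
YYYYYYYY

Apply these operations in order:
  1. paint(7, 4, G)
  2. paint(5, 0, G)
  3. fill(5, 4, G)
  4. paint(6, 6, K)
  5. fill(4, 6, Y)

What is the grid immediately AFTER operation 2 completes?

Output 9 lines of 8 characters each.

After op 1 paint(7,4,G):
YYYYYYYY
YYYYYYYY
YWWWWYYY
YYYYYYYG
YYYGGGGG
YYYYYYYG
YYYYYYYY
YYYYGYYY
YYYYYYYY
After op 2 paint(5,0,G):
YYYYYYYY
YYYYYYYY
YWWWWYYY
YYYYYYYG
YYYGGGGG
GYYYYYYG
YYYYYYYY
YYYYGYYY
YYYYYYYY

Answer: YYYYYYYY
YYYYYYYY
YWWWWYYY
YYYYYYYG
YYYGGGGG
GYYYYYYG
YYYYYYYY
YYYYGYYY
YYYYYYYY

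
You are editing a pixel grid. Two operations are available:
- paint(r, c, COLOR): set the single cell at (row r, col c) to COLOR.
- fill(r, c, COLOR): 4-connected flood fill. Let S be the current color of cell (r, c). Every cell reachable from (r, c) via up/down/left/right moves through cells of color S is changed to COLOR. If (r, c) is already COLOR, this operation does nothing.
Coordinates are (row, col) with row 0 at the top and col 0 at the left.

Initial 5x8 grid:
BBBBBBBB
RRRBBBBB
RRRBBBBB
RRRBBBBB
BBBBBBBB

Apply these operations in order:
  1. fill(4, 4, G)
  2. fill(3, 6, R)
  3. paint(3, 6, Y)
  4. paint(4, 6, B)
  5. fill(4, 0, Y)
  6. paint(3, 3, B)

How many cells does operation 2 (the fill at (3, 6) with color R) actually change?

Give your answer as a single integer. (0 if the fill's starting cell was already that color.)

Answer: 31

Derivation:
After op 1 fill(4,4,G) [31 cells changed]:
GGGGGGGG
RRRGGGGG
RRRGGGGG
RRRGGGGG
GGGGGGGG
After op 2 fill(3,6,R) [31 cells changed]:
RRRRRRRR
RRRRRRRR
RRRRRRRR
RRRRRRRR
RRRRRRRR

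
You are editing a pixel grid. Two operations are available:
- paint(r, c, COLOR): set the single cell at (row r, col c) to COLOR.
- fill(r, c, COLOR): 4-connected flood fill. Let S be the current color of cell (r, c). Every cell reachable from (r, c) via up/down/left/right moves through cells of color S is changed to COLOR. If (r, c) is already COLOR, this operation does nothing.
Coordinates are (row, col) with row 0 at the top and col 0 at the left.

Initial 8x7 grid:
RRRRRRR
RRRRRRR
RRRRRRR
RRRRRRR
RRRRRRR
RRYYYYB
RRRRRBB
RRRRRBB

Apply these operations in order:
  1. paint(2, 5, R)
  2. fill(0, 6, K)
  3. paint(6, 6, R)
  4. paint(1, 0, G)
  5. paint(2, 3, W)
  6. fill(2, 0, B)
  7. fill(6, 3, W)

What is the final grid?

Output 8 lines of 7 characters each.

Answer: WWWWWWW
GWWWWWW
WWWWWWW
WWWWWWW
WWWWWWW
WWYYYYW
WWWWWWR
WWWWWWW

Derivation:
After op 1 paint(2,5,R):
RRRRRRR
RRRRRRR
RRRRRRR
RRRRRRR
RRRRRRR
RRYYYYB
RRRRRBB
RRRRRBB
After op 2 fill(0,6,K) [47 cells changed]:
KKKKKKK
KKKKKKK
KKKKKKK
KKKKKKK
KKKKKKK
KKYYYYB
KKKKKBB
KKKKKBB
After op 3 paint(6,6,R):
KKKKKKK
KKKKKKK
KKKKKKK
KKKKKKK
KKKKKKK
KKYYYYB
KKKKKBR
KKKKKBB
After op 4 paint(1,0,G):
KKKKKKK
GKKKKKK
KKKKKKK
KKKKKKK
KKKKKKK
KKYYYYB
KKKKKBR
KKKKKBB
After op 5 paint(2,3,W):
KKKKKKK
GKKKKKK
KKKWKKK
KKKKKKK
KKKKKKK
KKYYYYB
KKKKKBR
KKKKKBB
After op 6 fill(2,0,B) [45 cells changed]:
BBBBBBB
GBBBBBB
BBBWBBB
BBBBBBB
BBBBBBB
BBYYYYB
BBBBBBR
BBBBBBB
After op 7 fill(6,3,W) [49 cells changed]:
WWWWWWW
GWWWWWW
WWWWWWW
WWWWWWW
WWWWWWW
WWYYYYW
WWWWWWR
WWWWWWW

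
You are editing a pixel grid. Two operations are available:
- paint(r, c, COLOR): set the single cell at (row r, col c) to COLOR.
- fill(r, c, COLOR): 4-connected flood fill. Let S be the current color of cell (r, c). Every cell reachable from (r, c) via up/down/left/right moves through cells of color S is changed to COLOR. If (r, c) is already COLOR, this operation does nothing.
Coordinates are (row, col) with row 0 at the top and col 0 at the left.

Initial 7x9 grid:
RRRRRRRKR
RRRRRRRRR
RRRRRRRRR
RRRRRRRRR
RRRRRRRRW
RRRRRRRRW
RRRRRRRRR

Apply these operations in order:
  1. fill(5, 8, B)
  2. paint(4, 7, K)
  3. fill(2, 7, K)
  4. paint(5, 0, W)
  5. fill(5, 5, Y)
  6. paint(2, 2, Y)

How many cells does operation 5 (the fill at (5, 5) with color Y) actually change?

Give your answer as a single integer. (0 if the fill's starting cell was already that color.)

Answer: 60

Derivation:
After op 1 fill(5,8,B) [2 cells changed]:
RRRRRRRKR
RRRRRRRRR
RRRRRRRRR
RRRRRRRRR
RRRRRRRRB
RRRRRRRRB
RRRRRRRRR
After op 2 paint(4,7,K):
RRRRRRRKR
RRRRRRRRR
RRRRRRRRR
RRRRRRRRR
RRRRRRRKB
RRRRRRRRB
RRRRRRRRR
After op 3 fill(2,7,K) [59 cells changed]:
KKKKKKKKK
KKKKKKKKK
KKKKKKKKK
KKKKKKKKK
KKKKKKKKB
KKKKKKKKB
KKKKKKKKK
After op 4 paint(5,0,W):
KKKKKKKKK
KKKKKKKKK
KKKKKKKKK
KKKKKKKKK
KKKKKKKKB
WKKKKKKKB
KKKKKKKKK
After op 5 fill(5,5,Y) [60 cells changed]:
YYYYYYYYY
YYYYYYYYY
YYYYYYYYY
YYYYYYYYY
YYYYYYYYB
WYYYYYYYB
YYYYYYYYY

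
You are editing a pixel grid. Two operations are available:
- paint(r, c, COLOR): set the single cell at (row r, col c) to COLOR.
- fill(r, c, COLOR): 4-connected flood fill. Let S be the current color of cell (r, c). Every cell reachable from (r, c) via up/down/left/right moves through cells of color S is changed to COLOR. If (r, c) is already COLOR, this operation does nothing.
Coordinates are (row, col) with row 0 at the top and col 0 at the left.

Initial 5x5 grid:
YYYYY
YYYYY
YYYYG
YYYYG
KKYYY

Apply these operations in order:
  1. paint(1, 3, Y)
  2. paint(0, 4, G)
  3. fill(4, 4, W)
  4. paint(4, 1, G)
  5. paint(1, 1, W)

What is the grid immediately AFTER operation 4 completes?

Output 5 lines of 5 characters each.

Answer: WWWWG
WWWWW
WWWWG
WWWWG
KGWWW

Derivation:
After op 1 paint(1,3,Y):
YYYYY
YYYYY
YYYYG
YYYYG
KKYYY
After op 2 paint(0,4,G):
YYYYG
YYYYY
YYYYG
YYYYG
KKYYY
After op 3 fill(4,4,W) [20 cells changed]:
WWWWG
WWWWW
WWWWG
WWWWG
KKWWW
After op 4 paint(4,1,G):
WWWWG
WWWWW
WWWWG
WWWWG
KGWWW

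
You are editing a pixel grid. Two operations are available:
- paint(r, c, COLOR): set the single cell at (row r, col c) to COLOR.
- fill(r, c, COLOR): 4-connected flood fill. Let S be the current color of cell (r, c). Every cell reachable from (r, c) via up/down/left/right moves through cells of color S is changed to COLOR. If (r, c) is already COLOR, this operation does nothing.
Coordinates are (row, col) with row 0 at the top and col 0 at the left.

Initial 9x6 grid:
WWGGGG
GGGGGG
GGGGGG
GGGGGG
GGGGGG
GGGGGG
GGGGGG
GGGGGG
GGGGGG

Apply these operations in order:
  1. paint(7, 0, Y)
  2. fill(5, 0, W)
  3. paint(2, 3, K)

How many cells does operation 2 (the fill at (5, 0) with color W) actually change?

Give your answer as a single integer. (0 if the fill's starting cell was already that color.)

Answer: 51

Derivation:
After op 1 paint(7,0,Y):
WWGGGG
GGGGGG
GGGGGG
GGGGGG
GGGGGG
GGGGGG
GGGGGG
YGGGGG
GGGGGG
After op 2 fill(5,0,W) [51 cells changed]:
WWWWWW
WWWWWW
WWWWWW
WWWWWW
WWWWWW
WWWWWW
WWWWWW
YWWWWW
WWWWWW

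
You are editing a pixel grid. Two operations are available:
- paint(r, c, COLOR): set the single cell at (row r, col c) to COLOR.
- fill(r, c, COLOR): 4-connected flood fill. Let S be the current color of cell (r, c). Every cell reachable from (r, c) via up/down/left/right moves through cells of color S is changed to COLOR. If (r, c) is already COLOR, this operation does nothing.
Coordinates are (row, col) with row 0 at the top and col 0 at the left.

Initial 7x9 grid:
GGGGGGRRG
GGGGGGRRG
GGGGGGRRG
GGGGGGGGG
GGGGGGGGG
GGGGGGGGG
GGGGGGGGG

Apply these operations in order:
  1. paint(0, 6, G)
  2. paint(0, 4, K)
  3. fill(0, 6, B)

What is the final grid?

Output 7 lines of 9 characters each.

Answer: BBBBKBBRB
BBBBBBRRB
BBBBBBRRB
BBBBBBBBB
BBBBBBBBB
BBBBBBBBB
BBBBBBBBB

Derivation:
After op 1 paint(0,6,G):
GGGGGGGRG
GGGGGGRRG
GGGGGGRRG
GGGGGGGGG
GGGGGGGGG
GGGGGGGGG
GGGGGGGGG
After op 2 paint(0,4,K):
GGGGKGGRG
GGGGGGRRG
GGGGGGRRG
GGGGGGGGG
GGGGGGGGG
GGGGGGGGG
GGGGGGGGG
After op 3 fill(0,6,B) [57 cells changed]:
BBBBKBBRB
BBBBBBRRB
BBBBBBRRB
BBBBBBBBB
BBBBBBBBB
BBBBBBBBB
BBBBBBBBB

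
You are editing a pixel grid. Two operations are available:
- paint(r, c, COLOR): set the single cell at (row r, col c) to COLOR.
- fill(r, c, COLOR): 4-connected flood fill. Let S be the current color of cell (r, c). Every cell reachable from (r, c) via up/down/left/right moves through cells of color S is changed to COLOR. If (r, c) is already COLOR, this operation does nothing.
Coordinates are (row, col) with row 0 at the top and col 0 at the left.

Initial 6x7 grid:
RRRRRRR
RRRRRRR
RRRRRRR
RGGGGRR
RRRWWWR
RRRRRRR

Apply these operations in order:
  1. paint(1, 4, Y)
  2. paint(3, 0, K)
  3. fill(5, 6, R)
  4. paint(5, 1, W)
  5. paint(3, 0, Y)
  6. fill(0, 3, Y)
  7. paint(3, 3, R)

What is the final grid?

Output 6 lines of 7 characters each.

Answer: YYYYYYY
YYYYYYY
YYYYYYY
YGGRGYY
YYYWWWY
YWYYYYY

Derivation:
After op 1 paint(1,4,Y):
RRRRRRR
RRRRYRR
RRRRRRR
RGGGGRR
RRRWWWR
RRRRRRR
After op 2 paint(3,0,K):
RRRRRRR
RRRRYRR
RRRRRRR
KGGGGRR
RRRWWWR
RRRRRRR
After op 3 fill(5,6,R) [0 cells changed]:
RRRRRRR
RRRRYRR
RRRRRRR
KGGGGRR
RRRWWWR
RRRRRRR
After op 4 paint(5,1,W):
RRRRRRR
RRRRYRR
RRRRRRR
KGGGGRR
RRRWWWR
RWRRRRR
After op 5 paint(3,0,Y):
RRRRRRR
RRRRYRR
RRRRRRR
YGGGGRR
RRRWWWR
RWRRRRR
After op 6 fill(0,3,Y) [32 cells changed]:
YYYYYYY
YYYYYYY
YYYYYYY
YGGGGYY
YYYWWWY
YWYYYYY
After op 7 paint(3,3,R):
YYYYYYY
YYYYYYY
YYYYYYY
YGGRGYY
YYYWWWY
YWYYYYY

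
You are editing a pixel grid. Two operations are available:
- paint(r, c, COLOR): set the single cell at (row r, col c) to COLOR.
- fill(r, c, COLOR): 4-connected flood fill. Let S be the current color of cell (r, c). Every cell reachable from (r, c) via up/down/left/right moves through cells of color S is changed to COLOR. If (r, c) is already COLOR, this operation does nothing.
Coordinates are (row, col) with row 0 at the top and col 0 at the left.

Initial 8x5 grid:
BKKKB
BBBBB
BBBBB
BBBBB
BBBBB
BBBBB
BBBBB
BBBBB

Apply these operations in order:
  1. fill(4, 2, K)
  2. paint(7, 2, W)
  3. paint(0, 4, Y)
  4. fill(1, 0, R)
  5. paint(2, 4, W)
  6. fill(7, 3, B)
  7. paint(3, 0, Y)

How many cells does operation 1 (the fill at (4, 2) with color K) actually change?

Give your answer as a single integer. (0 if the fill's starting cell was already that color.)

Answer: 37

Derivation:
After op 1 fill(4,2,K) [37 cells changed]:
KKKKK
KKKKK
KKKKK
KKKKK
KKKKK
KKKKK
KKKKK
KKKKK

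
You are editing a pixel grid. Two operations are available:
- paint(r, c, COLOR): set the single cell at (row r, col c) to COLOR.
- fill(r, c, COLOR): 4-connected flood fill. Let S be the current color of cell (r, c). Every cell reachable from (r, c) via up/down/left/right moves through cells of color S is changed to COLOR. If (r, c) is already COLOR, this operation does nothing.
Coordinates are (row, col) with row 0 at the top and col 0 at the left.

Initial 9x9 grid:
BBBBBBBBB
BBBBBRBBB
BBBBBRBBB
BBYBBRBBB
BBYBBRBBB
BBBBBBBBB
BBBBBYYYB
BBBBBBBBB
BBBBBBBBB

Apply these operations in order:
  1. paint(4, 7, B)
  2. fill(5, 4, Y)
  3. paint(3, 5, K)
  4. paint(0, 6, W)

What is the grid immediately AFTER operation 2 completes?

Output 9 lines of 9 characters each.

After op 1 paint(4,7,B):
BBBBBBBBB
BBBBBRBBB
BBBBBRBBB
BBYBBRBBB
BBYBBRBBB
BBBBBBBBB
BBBBBYYYB
BBBBBBBBB
BBBBBBBBB
After op 2 fill(5,4,Y) [72 cells changed]:
YYYYYYYYY
YYYYYRYYY
YYYYYRYYY
YYYYYRYYY
YYYYYRYYY
YYYYYYYYY
YYYYYYYYY
YYYYYYYYY
YYYYYYYYY

Answer: YYYYYYYYY
YYYYYRYYY
YYYYYRYYY
YYYYYRYYY
YYYYYRYYY
YYYYYYYYY
YYYYYYYYY
YYYYYYYYY
YYYYYYYYY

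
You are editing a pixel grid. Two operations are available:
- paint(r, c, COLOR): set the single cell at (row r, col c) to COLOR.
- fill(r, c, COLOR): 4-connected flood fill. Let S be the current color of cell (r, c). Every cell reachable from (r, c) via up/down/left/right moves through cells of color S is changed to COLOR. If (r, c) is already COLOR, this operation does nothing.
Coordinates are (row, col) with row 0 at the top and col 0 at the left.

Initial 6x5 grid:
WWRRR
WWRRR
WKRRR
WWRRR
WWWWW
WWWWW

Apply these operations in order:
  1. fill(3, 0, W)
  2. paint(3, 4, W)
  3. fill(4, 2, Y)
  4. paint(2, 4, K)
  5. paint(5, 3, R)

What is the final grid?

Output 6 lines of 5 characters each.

Answer: YYRRR
YYRRR
YKRRK
YYRRY
YYYYY
YYYRY

Derivation:
After op 1 fill(3,0,W) [0 cells changed]:
WWRRR
WWRRR
WKRRR
WWRRR
WWWWW
WWWWW
After op 2 paint(3,4,W):
WWRRR
WWRRR
WKRRR
WWRRW
WWWWW
WWWWW
After op 3 fill(4,2,Y) [18 cells changed]:
YYRRR
YYRRR
YKRRR
YYRRY
YYYYY
YYYYY
After op 4 paint(2,4,K):
YYRRR
YYRRR
YKRRK
YYRRY
YYYYY
YYYYY
After op 5 paint(5,3,R):
YYRRR
YYRRR
YKRRK
YYRRY
YYYYY
YYYRY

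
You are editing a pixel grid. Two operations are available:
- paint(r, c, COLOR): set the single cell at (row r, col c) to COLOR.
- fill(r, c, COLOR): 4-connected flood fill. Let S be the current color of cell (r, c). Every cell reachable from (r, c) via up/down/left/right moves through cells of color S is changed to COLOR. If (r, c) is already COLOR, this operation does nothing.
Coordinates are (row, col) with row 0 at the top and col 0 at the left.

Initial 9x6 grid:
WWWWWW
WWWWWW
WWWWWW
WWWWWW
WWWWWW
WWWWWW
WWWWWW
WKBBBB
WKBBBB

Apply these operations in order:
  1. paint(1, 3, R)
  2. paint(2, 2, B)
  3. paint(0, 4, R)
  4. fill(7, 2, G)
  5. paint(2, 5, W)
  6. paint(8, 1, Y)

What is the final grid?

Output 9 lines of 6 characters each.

After op 1 paint(1,3,R):
WWWWWW
WWWRWW
WWWWWW
WWWWWW
WWWWWW
WWWWWW
WWWWWW
WKBBBB
WKBBBB
After op 2 paint(2,2,B):
WWWWWW
WWWRWW
WWBWWW
WWWWWW
WWWWWW
WWWWWW
WWWWWW
WKBBBB
WKBBBB
After op 3 paint(0,4,R):
WWWWRW
WWWRWW
WWBWWW
WWWWWW
WWWWWW
WWWWWW
WWWWWW
WKBBBB
WKBBBB
After op 4 fill(7,2,G) [8 cells changed]:
WWWWRW
WWWRWW
WWBWWW
WWWWWW
WWWWWW
WWWWWW
WWWWWW
WKGGGG
WKGGGG
After op 5 paint(2,5,W):
WWWWRW
WWWRWW
WWBWWW
WWWWWW
WWWWWW
WWWWWW
WWWWWW
WKGGGG
WKGGGG
After op 6 paint(8,1,Y):
WWWWRW
WWWRWW
WWBWWW
WWWWWW
WWWWWW
WWWWWW
WWWWWW
WKGGGG
WYGGGG

Answer: WWWWRW
WWWRWW
WWBWWW
WWWWWW
WWWWWW
WWWWWW
WWWWWW
WKGGGG
WYGGGG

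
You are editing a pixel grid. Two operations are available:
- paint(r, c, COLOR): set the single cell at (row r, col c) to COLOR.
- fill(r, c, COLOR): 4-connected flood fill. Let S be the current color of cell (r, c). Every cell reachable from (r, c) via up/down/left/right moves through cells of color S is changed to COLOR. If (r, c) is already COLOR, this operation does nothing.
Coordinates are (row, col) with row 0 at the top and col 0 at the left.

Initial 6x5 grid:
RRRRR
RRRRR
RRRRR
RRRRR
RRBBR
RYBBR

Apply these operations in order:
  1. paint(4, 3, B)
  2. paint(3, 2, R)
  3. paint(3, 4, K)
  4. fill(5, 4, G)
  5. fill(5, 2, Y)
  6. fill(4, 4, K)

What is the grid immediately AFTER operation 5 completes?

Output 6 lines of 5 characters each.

After op 1 paint(4,3,B):
RRRRR
RRRRR
RRRRR
RRRRR
RRBBR
RYBBR
After op 2 paint(3,2,R):
RRRRR
RRRRR
RRRRR
RRRRR
RRBBR
RYBBR
After op 3 paint(3,4,K):
RRRRR
RRRRR
RRRRR
RRRRK
RRBBR
RYBBR
After op 4 fill(5,4,G) [2 cells changed]:
RRRRR
RRRRR
RRRRR
RRRRK
RRBBG
RYBBG
After op 5 fill(5,2,Y) [4 cells changed]:
RRRRR
RRRRR
RRRRR
RRRRK
RRYYG
RYYYG

Answer: RRRRR
RRRRR
RRRRR
RRRRK
RRYYG
RYYYG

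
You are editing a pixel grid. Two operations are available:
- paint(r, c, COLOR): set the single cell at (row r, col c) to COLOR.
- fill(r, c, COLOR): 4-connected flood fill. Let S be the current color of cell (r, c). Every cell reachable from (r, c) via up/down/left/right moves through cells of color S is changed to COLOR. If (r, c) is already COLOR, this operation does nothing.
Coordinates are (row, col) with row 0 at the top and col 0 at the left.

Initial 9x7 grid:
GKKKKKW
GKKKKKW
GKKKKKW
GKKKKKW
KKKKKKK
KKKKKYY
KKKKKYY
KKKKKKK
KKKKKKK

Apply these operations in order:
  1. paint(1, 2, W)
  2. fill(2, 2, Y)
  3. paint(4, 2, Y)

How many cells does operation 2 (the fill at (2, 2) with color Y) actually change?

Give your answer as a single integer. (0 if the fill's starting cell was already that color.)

Answer: 50

Derivation:
After op 1 paint(1,2,W):
GKKKKKW
GKWKKKW
GKKKKKW
GKKKKKW
KKKKKKK
KKKKKYY
KKKKKYY
KKKKKKK
KKKKKKK
After op 2 fill(2,2,Y) [50 cells changed]:
GYYYYYW
GYWYYYW
GYYYYYW
GYYYYYW
YYYYYYY
YYYYYYY
YYYYYYY
YYYYYYY
YYYYYYY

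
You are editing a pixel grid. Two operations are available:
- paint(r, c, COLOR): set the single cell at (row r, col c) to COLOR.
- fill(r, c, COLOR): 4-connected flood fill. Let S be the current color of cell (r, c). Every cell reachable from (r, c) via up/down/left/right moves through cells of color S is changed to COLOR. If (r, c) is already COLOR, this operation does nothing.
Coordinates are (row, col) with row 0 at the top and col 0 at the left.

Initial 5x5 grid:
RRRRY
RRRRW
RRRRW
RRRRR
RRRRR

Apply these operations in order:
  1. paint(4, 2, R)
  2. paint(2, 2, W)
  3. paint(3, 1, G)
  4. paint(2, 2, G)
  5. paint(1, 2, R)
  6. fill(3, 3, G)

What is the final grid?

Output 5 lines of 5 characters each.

Answer: GGGGY
GGGGW
GGGGW
GGGGG
GGGGG

Derivation:
After op 1 paint(4,2,R):
RRRRY
RRRRW
RRRRW
RRRRR
RRRRR
After op 2 paint(2,2,W):
RRRRY
RRRRW
RRWRW
RRRRR
RRRRR
After op 3 paint(3,1,G):
RRRRY
RRRRW
RRWRW
RGRRR
RRRRR
After op 4 paint(2,2,G):
RRRRY
RRRRW
RRGRW
RGRRR
RRRRR
After op 5 paint(1,2,R):
RRRRY
RRRRW
RRGRW
RGRRR
RRRRR
After op 6 fill(3,3,G) [20 cells changed]:
GGGGY
GGGGW
GGGGW
GGGGG
GGGGG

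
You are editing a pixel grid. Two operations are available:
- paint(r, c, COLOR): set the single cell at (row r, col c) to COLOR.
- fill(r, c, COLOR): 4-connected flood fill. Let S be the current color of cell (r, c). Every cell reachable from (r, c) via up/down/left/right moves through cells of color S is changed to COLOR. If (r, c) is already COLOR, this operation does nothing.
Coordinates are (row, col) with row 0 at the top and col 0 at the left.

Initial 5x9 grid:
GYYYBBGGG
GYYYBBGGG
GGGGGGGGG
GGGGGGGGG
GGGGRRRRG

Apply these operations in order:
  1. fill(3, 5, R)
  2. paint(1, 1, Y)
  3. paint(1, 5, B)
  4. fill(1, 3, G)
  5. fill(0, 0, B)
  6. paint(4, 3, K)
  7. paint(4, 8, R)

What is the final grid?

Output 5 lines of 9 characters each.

After op 1 fill(3,5,R) [31 cells changed]:
RYYYBBRRR
RYYYBBRRR
RRRRRRRRR
RRRRRRRRR
RRRRRRRRR
After op 2 paint(1,1,Y):
RYYYBBRRR
RYYYBBRRR
RRRRRRRRR
RRRRRRRRR
RRRRRRRRR
After op 3 paint(1,5,B):
RYYYBBRRR
RYYYBBRRR
RRRRRRRRR
RRRRRRRRR
RRRRRRRRR
After op 4 fill(1,3,G) [6 cells changed]:
RGGGBBRRR
RGGGBBRRR
RRRRRRRRR
RRRRRRRRR
RRRRRRRRR
After op 5 fill(0,0,B) [35 cells changed]:
BGGGBBBBB
BGGGBBBBB
BBBBBBBBB
BBBBBBBBB
BBBBBBBBB
After op 6 paint(4,3,K):
BGGGBBBBB
BGGGBBBBB
BBBBBBBBB
BBBBBBBBB
BBBKBBBBB
After op 7 paint(4,8,R):
BGGGBBBBB
BGGGBBBBB
BBBBBBBBB
BBBBBBBBB
BBBKBBBBR

Answer: BGGGBBBBB
BGGGBBBBB
BBBBBBBBB
BBBBBBBBB
BBBKBBBBR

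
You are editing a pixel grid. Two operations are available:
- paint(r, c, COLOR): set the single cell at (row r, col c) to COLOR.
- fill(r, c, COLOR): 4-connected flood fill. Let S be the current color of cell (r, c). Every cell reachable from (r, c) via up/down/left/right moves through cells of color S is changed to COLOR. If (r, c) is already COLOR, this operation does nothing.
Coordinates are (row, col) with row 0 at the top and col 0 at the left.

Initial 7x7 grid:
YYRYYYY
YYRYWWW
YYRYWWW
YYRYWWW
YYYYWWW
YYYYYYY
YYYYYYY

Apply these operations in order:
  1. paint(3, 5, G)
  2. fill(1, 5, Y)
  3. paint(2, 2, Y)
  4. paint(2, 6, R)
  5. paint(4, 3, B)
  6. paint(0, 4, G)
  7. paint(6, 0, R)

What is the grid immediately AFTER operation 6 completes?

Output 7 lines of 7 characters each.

After op 1 paint(3,5,G):
YYRYYYY
YYRYWWW
YYRYWWW
YYRYWGW
YYYYWWW
YYYYYYY
YYYYYYY
After op 2 fill(1,5,Y) [11 cells changed]:
YYRYYYY
YYRYYYY
YYRYYYY
YYRYYGY
YYYYYYY
YYYYYYY
YYYYYYY
After op 3 paint(2,2,Y):
YYRYYYY
YYRYYYY
YYYYYYY
YYRYYGY
YYYYYYY
YYYYYYY
YYYYYYY
After op 4 paint(2,6,R):
YYRYYYY
YYRYYYY
YYYYYYR
YYRYYGY
YYYYYYY
YYYYYYY
YYYYYYY
After op 5 paint(4,3,B):
YYRYYYY
YYRYYYY
YYYYYYR
YYRYYGY
YYYBYYY
YYYYYYY
YYYYYYY
After op 6 paint(0,4,G):
YYRYGYY
YYRYYYY
YYYYYYR
YYRYYGY
YYYBYYY
YYYYYYY
YYYYYYY

Answer: YYRYGYY
YYRYYYY
YYYYYYR
YYRYYGY
YYYBYYY
YYYYYYY
YYYYYYY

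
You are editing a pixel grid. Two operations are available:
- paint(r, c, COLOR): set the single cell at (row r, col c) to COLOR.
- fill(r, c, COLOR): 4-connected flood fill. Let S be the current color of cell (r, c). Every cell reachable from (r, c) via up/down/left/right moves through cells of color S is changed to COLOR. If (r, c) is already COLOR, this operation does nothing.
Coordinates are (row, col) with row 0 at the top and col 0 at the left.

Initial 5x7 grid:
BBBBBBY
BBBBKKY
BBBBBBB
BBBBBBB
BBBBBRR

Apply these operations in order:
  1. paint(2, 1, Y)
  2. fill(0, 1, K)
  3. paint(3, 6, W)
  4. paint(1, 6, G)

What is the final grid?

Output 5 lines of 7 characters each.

Answer: KKKKKKY
KKKKKKG
KYKKKKK
KKKKKKW
KKKKKRR

Derivation:
After op 1 paint(2,1,Y):
BBBBBBY
BBBBKKY
BYBBBBB
BBBBBBB
BBBBBRR
After op 2 fill(0,1,K) [28 cells changed]:
KKKKKKY
KKKKKKY
KYKKKKK
KKKKKKK
KKKKKRR
After op 3 paint(3,6,W):
KKKKKKY
KKKKKKY
KYKKKKK
KKKKKKW
KKKKKRR
After op 4 paint(1,6,G):
KKKKKKY
KKKKKKG
KYKKKKK
KKKKKKW
KKKKKRR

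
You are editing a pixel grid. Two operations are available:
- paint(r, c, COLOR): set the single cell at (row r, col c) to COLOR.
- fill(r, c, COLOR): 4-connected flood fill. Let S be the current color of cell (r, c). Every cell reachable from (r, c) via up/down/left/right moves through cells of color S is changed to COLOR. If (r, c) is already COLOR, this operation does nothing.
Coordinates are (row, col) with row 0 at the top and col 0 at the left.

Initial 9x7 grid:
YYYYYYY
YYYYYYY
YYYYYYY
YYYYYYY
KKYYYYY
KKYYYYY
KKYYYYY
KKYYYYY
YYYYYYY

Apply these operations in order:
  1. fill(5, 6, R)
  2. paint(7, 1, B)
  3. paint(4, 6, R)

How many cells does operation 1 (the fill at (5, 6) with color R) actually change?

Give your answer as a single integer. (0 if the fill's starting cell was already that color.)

After op 1 fill(5,6,R) [55 cells changed]:
RRRRRRR
RRRRRRR
RRRRRRR
RRRRRRR
KKRRRRR
KKRRRRR
KKRRRRR
KKRRRRR
RRRRRRR

Answer: 55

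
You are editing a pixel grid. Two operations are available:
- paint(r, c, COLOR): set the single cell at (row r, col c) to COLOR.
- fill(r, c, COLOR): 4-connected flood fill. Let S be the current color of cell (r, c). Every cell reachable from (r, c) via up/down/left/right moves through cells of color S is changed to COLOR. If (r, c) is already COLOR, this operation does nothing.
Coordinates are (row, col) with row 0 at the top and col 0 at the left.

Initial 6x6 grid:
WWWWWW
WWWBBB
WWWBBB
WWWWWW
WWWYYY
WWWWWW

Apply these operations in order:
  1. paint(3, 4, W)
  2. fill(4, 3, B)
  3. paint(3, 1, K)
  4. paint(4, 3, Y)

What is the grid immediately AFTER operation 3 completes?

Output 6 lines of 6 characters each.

After op 1 paint(3,4,W):
WWWWWW
WWWBBB
WWWBBB
WWWWWW
WWWYYY
WWWWWW
After op 2 fill(4,3,B) [3 cells changed]:
WWWWWW
WWWBBB
WWWBBB
WWWWWW
WWWBBB
WWWWWW
After op 3 paint(3,1,K):
WWWWWW
WWWBBB
WWWBBB
WKWWWW
WWWBBB
WWWWWW

Answer: WWWWWW
WWWBBB
WWWBBB
WKWWWW
WWWBBB
WWWWWW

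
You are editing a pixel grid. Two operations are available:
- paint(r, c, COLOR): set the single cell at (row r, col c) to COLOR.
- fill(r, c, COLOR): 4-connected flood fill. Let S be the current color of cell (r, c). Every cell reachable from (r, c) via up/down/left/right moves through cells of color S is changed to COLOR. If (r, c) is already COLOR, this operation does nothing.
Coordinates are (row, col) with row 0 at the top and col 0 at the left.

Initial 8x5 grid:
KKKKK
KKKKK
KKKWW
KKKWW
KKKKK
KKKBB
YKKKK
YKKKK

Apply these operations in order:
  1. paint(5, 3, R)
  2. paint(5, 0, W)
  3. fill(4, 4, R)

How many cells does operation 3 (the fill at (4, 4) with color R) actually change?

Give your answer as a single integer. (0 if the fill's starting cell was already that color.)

After op 1 paint(5,3,R):
KKKKK
KKKKK
KKKWW
KKKWW
KKKKK
KKKRB
YKKKK
YKKKK
After op 2 paint(5,0,W):
KKKKK
KKKKK
KKKWW
KKKWW
KKKKK
WKKRB
YKKKK
YKKKK
After op 3 fill(4,4,R) [31 cells changed]:
RRRRR
RRRRR
RRRWW
RRRWW
RRRRR
WRRRB
YRRRR
YRRRR

Answer: 31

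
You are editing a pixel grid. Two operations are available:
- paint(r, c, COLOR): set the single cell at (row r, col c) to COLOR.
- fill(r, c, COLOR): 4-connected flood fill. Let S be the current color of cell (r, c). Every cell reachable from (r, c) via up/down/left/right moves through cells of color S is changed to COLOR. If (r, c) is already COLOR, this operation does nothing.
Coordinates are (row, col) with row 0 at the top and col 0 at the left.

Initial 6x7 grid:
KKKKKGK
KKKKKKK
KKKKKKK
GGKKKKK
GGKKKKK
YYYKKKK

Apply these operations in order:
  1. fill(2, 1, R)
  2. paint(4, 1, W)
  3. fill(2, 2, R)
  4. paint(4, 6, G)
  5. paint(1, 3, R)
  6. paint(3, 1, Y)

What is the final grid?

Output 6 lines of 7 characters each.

After op 1 fill(2,1,R) [34 cells changed]:
RRRRRGR
RRRRRRR
RRRRRRR
GGRRRRR
GGRRRRR
YYYRRRR
After op 2 paint(4,1,W):
RRRRRGR
RRRRRRR
RRRRRRR
GGRRRRR
GWRRRRR
YYYRRRR
After op 3 fill(2,2,R) [0 cells changed]:
RRRRRGR
RRRRRRR
RRRRRRR
GGRRRRR
GWRRRRR
YYYRRRR
After op 4 paint(4,6,G):
RRRRRGR
RRRRRRR
RRRRRRR
GGRRRRR
GWRRRRG
YYYRRRR
After op 5 paint(1,3,R):
RRRRRGR
RRRRRRR
RRRRRRR
GGRRRRR
GWRRRRG
YYYRRRR
After op 6 paint(3,1,Y):
RRRRRGR
RRRRRRR
RRRRRRR
GYRRRRR
GWRRRRG
YYYRRRR

Answer: RRRRRGR
RRRRRRR
RRRRRRR
GYRRRRR
GWRRRRG
YYYRRRR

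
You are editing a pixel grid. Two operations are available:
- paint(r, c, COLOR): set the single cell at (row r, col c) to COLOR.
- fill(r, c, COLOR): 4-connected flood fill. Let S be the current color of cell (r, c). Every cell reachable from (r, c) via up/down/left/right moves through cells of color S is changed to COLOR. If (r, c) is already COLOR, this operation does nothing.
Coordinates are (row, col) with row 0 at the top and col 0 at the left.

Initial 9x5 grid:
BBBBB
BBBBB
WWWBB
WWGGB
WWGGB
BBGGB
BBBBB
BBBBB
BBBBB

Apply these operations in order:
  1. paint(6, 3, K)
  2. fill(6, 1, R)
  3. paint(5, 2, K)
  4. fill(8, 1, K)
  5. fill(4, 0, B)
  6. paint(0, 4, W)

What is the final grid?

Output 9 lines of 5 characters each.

After op 1 paint(6,3,K):
BBBBB
BBBBB
WWWBB
WWGGB
WWGGB
BBGGB
BBBKB
BBBBB
BBBBB
After op 2 fill(6,1,R) [31 cells changed]:
RRRRR
RRRRR
WWWRR
WWGGR
WWGGR
RRGGR
RRRKR
RRRRR
RRRRR
After op 3 paint(5,2,K):
RRRRR
RRRRR
WWWRR
WWGGR
WWGGR
RRKGR
RRRKR
RRRRR
RRRRR
After op 4 fill(8,1,K) [31 cells changed]:
KKKKK
KKKKK
WWWKK
WWGGK
WWGGK
KKKGK
KKKKK
KKKKK
KKKKK
After op 5 fill(4,0,B) [7 cells changed]:
KKKKK
KKKKK
BBBKK
BBGGK
BBGGK
KKKGK
KKKKK
KKKKK
KKKKK
After op 6 paint(0,4,W):
KKKKW
KKKKK
BBBKK
BBGGK
BBGGK
KKKGK
KKKKK
KKKKK
KKKKK

Answer: KKKKW
KKKKK
BBBKK
BBGGK
BBGGK
KKKGK
KKKKK
KKKKK
KKKKK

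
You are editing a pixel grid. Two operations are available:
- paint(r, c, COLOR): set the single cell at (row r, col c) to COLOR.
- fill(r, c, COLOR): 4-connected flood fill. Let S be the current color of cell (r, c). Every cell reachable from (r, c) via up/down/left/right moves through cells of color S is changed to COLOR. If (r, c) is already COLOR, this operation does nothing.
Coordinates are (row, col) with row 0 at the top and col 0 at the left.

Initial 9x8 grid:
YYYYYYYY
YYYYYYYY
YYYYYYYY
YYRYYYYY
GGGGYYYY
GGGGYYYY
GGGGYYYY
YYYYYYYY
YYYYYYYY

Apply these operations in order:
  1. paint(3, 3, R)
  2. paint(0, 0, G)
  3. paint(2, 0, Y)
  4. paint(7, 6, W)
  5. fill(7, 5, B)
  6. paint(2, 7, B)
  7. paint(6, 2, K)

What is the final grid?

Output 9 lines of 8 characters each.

After op 1 paint(3,3,R):
YYYYYYYY
YYYYYYYY
YYYYYYYY
YYRRYYYY
GGGGYYYY
GGGGYYYY
GGGGYYYY
YYYYYYYY
YYYYYYYY
After op 2 paint(0,0,G):
GYYYYYYY
YYYYYYYY
YYYYYYYY
YYRRYYYY
GGGGYYYY
GGGGYYYY
GGGGYYYY
YYYYYYYY
YYYYYYYY
After op 3 paint(2,0,Y):
GYYYYYYY
YYYYYYYY
YYYYYYYY
YYRRYYYY
GGGGYYYY
GGGGYYYY
GGGGYYYY
YYYYYYYY
YYYYYYYY
After op 4 paint(7,6,W):
GYYYYYYY
YYYYYYYY
YYYYYYYY
YYRRYYYY
GGGGYYYY
GGGGYYYY
GGGGYYYY
YYYYYYWY
YYYYYYYY
After op 5 fill(7,5,B) [56 cells changed]:
GBBBBBBB
BBBBBBBB
BBBBBBBB
BBRRBBBB
GGGGBBBB
GGGGBBBB
GGGGBBBB
BBBBBBWB
BBBBBBBB
After op 6 paint(2,7,B):
GBBBBBBB
BBBBBBBB
BBBBBBBB
BBRRBBBB
GGGGBBBB
GGGGBBBB
GGGGBBBB
BBBBBBWB
BBBBBBBB
After op 7 paint(6,2,K):
GBBBBBBB
BBBBBBBB
BBBBBBBB
BBRRBBBB
GGGGBBBB
GGGGBBBB
GGKGBBBB
BBBBBBWB
BBBBBBBB

Answer: GBBBBBBB
BBBBBBBB
BBBBBBBB
BBRRBBBB
GGGGBBBB
GGGGBBBB
GGKGBBBB
BBBBBBWB
BBBBBBBB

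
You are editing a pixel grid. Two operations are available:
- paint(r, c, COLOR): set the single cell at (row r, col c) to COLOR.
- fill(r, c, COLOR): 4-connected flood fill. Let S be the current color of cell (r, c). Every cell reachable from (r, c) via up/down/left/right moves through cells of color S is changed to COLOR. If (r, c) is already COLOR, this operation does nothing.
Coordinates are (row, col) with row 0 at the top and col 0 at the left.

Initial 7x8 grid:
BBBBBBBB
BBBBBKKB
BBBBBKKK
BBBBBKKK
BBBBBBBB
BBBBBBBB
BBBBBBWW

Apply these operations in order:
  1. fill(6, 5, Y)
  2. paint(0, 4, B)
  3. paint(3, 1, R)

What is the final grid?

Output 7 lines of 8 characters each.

After op 1 fill(6,5,Y) [46 cells changed]:
YYYYYYYY
YYYYYKKY
YYYYYKKK
YYYYYKKK
YYYYYYYY
YYYYYYYY
YYYYYYWW
After op 2 paint(0,4,B):
YYYYBYYY
YYYYYKKY
YYYYYKKK
YYYYYKKK
YYYYYYYY
YYYYYYYY
YYYYYYWW
After op 3 paint(3,1,R):
YYYYBYYY
YYYYYKKY
YYYYYKKK
YRYYYKKK
YYYYYYYY
YYYYYYYY
YYYYYYWW

Answer: YYYYBYYY
YYYYYKKY
YYYYYKKK
YRYYYKKK
YYYYYYYY
YYYYYYYY
YYYYYYWW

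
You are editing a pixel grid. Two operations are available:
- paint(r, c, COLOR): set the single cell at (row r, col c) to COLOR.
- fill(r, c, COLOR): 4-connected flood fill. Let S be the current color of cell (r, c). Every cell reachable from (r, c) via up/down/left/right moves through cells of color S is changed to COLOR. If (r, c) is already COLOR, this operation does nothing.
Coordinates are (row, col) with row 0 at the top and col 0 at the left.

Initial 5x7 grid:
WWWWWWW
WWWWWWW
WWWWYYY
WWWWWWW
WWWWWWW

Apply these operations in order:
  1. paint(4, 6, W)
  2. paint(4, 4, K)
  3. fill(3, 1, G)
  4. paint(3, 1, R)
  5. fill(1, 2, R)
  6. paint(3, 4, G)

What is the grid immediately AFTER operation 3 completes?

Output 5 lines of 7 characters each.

Answer: GGGGGGG
GGGGGGG
GGGGYYY
GGGGGGG
GGGGKGG

Derivation:
After op 1 paint(4,6,W):
WWWWWWW
WWWWWWW
WWWWYYY
WWWWWWW
WWWWWWW
After op 2 paint(4,4,K):
WWWWWWW
WWWWWWW
WWWWYYY
WWWWWWW
WWWWKWW
After op 3 fill(3,1,G) [31 cells changed]:
GGGGGGG
GGGGGGG
GGGGYYY
GGGGGGG
GGGGKGG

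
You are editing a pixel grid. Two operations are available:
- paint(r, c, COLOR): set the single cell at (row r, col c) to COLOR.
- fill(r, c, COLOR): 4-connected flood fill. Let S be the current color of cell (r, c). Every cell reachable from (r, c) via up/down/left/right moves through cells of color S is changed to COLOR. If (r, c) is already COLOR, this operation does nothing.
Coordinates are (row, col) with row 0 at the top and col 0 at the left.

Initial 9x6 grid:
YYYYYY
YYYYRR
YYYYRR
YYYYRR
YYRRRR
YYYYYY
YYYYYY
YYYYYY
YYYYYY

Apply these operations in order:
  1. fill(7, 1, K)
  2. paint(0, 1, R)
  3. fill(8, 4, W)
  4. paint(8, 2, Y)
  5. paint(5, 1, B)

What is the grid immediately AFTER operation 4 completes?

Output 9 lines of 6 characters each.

Answer: WRWWWW
WWWWRR
WWWWRR
WWWWRR
WWRRRR
WWWWWW
WWWWWW
WWWWWW
WWYWWW

Derivation:
After op 1 fill(7,1,K) [44 cells changed]:
KKKKKK
KKKKRR
KKKKRR
KKKKRR
KKRRRR
KKKKKK
KKKKKK
KKKKKK
KKKKKK
After op 2 paint(0,1,R):
KRKKKK
KKKKRR
KKKKRR
KKKKRR
KKRRRR
KKKKKK
KKKKKK
KKKKKK
KKKKKK
After op 3 fill(8,4,W) [43 cells changed]:
WRWWWW
WWWWRR
WWWWRR
WWWWRR
WWRRRR
WWWWWW
WWWWWW
WWWWWW
WWWWWW
After op 4 paint(8,2,Y):
WRWWWW
WWWWRR
WWWWRR
WWWWRR
WWRRRR
WWWWWW
WWWWWW
WWWWWW
WWYWWW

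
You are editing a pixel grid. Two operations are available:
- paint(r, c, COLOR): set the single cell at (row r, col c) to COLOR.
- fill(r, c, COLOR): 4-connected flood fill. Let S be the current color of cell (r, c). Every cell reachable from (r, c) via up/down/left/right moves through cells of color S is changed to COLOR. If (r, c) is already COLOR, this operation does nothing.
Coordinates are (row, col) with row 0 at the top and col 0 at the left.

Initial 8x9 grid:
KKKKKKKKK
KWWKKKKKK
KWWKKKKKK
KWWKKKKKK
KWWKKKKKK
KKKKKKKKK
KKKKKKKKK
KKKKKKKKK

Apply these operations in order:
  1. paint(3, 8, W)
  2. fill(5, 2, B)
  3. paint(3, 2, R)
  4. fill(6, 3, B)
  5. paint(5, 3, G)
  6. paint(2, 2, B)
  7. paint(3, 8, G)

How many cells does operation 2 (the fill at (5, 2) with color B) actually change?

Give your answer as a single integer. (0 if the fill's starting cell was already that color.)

Answer: 63

Derivation:
After op 1 paint(3,8,W):
KKKKKKKKK
KWWKKKKKK
KWWKKKKKK
KWWKKKKKW
KWWKKKKKK
KKKKKKKKK
KKKKKKKKK
KKKKKKKKK
After op 2 fill(5,2,B) [63 cells changed]:
BBBBBBBBB
BWWBBBBBB
BWWBBBBBB
BWWBBBBBW
BWWBBBBBB
BBBBBBBBB
BBBBBBBBB
BBBBBBBBB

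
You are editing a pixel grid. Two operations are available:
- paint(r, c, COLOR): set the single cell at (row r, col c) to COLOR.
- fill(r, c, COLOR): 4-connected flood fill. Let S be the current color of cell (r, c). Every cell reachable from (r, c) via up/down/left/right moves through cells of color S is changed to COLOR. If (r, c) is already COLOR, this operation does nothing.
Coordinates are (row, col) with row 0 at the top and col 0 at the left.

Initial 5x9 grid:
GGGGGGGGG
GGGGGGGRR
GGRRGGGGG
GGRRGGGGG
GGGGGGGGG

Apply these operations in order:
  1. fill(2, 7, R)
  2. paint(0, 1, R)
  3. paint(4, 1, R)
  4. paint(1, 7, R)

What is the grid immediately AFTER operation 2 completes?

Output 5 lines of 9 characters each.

After op 1 fill(2,7,R) [39 cells changed]:
RRRRRRRRR
RRRRRRRRR
RRRRRRRRR
RRRRRRRRR
RRRRRRRRR
After op 2 paint(0,1,R):
RRRRRRRRR
RRRRRRRRR
RRRRRRRRR
RRRRRRRRR
RRRRRRRRR

Answer: RRRRRRRRR
RRRRRRRRR
RRRRRRRRR
RRRRRRRRR
RRRRRRRRR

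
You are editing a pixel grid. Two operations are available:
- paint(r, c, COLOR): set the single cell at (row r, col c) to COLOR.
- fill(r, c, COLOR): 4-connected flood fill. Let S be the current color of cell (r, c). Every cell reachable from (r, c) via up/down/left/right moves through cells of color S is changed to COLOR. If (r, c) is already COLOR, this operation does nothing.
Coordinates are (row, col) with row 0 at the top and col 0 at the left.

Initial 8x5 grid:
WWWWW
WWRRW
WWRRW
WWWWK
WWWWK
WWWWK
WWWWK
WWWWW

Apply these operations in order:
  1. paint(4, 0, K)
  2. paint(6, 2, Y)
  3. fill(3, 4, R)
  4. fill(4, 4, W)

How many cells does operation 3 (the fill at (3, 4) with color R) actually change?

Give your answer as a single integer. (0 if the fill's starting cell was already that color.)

Answer: 4

Derivation:
After op 1 paint(4,0,K):
WWWWW
WWRRW
WWRRW
WWWWK
KWWWK
WWWWK
WWWWK
WWWWW
After op 2 paint(6,2,Y):
WWWWW
WWRRW
WWRRW
WWWWK
KWWWK
WWWWK
WWYWK
WWWWW
After op 3 fill(3,4,R) [4 cells changed]:
WWWWW
WWRRW
WWRRW
WWWWR
KWWWR
WWWWR
WWYWR
WWWWW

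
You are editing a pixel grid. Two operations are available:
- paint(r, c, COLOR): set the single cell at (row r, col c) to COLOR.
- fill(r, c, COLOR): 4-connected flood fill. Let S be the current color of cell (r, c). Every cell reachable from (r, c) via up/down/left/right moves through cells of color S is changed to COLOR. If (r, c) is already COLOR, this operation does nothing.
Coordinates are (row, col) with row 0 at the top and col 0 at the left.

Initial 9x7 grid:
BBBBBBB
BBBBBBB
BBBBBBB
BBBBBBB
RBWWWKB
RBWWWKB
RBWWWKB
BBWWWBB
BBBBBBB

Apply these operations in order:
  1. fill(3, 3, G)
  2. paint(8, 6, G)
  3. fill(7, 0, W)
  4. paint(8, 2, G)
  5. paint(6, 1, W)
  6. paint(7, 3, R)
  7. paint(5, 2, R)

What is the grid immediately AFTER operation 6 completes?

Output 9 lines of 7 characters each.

Answer: WWWWWWW
WWWWWWW
WWWWWWW
WWWWWWW
RWWWWKW
RWWWWKW
RWWWWKW
WWWRWWW
WWGWWWW

Derivation:
After op 1 fill(3,3,G) [45 cells changed]:
GGGGGGG
GGGGGGG
GGGGGGG
GGGGGGG
RGWWWKG
RGWWWKG
RGWWWKG
GGWWWGG
GGGGGGG
After op 2 paint(8,6,G):
GGGGGGG
GGGGGGG
GGGGGGG
GGGGGGG
RGWWWKG
RGWWWKG
RGWWWKG
GGWWWGG
GGGGGGG
After op 3 fill(7,0,W) [45 cells changed]:
WWWWWWW
WWWWWWW
WWWWWWW
WWWWWWW
RWWWWKW
RWWWWKW
RWWWWKW
WWWWWWW
WWWWWWW
After op 4 paint(8,2,G):
WWWWWWW
WWWWWWW
WWWWWWW
WWWWWWW
RWWWWKW
RWWWWKW
RWWWWKW
WWWWWWW
WWGWWWW
After op 5 paint(6,1,W):
WWWWWWW
WWWWWWW
WWWWWWW
WWWWWWW
RWWWWKW
RWWWWKW
RWWWWKW
WWWWWWW
WWGWWWW
After op 6 paint(7,3,R):
WWWWWWW
WWWWWWW
WWWWWWW
WWWWWWW
RWWWWKW
RWWWWKW
RWWWWKW
WWWRWWW
WWGWWWW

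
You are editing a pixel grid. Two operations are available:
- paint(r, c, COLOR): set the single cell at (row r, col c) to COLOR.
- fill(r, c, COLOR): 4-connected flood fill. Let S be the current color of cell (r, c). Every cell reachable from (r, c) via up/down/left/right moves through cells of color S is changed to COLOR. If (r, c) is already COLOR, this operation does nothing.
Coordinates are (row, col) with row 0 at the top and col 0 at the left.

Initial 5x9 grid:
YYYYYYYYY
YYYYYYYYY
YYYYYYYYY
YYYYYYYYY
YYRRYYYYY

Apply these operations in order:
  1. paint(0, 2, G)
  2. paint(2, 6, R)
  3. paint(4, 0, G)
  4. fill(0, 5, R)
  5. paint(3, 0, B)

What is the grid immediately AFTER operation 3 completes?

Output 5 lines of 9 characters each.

Answer: YYGYYYYYY
YYYYYYYYY
YYYYYYRYY
YYYYYYYYY
GYRRYYYYY

Derivation:
After op 1 paint(0,2,G):
YYGYYYYYY
YYYYYYYYY
YYYYYYYYY
YYYYYYYYY
YYRRYYYYY
After op 2 paint(2,6,R):
YYGYYYYYY
YYYYYYYYY
YYYYYYRYY
YYYYYYYYY
YYRRYYYYY
After op 3 paint(4,0,G):
YYGYYYYYY
YYYYYYYYY
YYYYYYRYY
YYYYYYYYY
GYRRYYYYY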